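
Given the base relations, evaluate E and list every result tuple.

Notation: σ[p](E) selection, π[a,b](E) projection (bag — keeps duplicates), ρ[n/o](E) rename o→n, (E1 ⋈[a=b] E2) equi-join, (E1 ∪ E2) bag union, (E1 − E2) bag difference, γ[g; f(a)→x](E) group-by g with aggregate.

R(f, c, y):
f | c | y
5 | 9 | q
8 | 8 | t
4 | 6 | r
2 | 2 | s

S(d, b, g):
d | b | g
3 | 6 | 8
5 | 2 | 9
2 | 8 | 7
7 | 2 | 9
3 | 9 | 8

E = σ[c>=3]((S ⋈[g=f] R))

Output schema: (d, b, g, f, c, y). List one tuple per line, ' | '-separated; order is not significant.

Subexpression sizes:
  S → 5
  R → 4
  (S ⋈[g=f] R) → 2
  σ[c>=3]((S ⋈[g=f] R)) → 2

== RESULT ==
d | b | g | f | c | y
3 | 6 | 8 | 8 | 8 | t
3 | 9 | 8 | 8 | 8 | t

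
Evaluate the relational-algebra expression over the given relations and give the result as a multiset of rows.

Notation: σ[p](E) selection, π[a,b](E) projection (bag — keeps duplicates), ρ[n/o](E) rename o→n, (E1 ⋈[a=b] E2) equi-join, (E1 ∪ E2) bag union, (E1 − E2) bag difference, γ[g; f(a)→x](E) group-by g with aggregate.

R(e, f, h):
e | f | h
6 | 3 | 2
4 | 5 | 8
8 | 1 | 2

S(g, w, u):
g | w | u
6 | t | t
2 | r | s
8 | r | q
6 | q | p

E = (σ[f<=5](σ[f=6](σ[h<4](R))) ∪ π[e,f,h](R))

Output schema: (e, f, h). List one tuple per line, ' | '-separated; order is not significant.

Row counts bottom-up:
  R → 3
  σ[h<4](R) → 2
  σ[f=6](σ[h<4](R)) → 0
  σ[f<=5](σ[f=6](σ[h<4](R))) → 0
  R → 3
  π[e,f,h](R) → 3
  (σ[f<=5](σ[f=6](σ[h<4](R))) ∪ π[e,f,h](R)) → 3

== RESULT ==
e | f | h
4 | 5 | 8
6 | 3 | 2
8 | 1 | 2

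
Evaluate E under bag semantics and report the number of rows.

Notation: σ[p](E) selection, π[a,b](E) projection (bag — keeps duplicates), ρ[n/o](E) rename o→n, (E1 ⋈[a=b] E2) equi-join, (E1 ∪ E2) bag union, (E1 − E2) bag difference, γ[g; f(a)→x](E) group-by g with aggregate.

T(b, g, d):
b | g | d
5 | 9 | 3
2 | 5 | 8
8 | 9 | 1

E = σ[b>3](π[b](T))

Per-node cardinality:
  T → 3
  π[b](T) → 3
  σ[b>3](π[b](T)) → 2

|E| = 2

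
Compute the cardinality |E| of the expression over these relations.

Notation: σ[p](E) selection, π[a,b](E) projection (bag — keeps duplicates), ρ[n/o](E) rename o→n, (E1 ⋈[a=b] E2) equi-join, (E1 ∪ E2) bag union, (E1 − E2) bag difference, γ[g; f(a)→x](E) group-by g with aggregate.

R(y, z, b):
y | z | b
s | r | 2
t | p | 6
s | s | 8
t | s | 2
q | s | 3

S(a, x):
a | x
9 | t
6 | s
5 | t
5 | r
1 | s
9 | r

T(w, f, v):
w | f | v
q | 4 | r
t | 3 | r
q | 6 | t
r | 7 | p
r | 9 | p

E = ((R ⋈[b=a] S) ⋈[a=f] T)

Row counts bottom-up:
  R → 5
  S → 6
  (R ⋈[b=a] S) → 1
  T → 5
  ((R ⋈[b=a] S) ⋈[a=f] T) → 1

|E| = 1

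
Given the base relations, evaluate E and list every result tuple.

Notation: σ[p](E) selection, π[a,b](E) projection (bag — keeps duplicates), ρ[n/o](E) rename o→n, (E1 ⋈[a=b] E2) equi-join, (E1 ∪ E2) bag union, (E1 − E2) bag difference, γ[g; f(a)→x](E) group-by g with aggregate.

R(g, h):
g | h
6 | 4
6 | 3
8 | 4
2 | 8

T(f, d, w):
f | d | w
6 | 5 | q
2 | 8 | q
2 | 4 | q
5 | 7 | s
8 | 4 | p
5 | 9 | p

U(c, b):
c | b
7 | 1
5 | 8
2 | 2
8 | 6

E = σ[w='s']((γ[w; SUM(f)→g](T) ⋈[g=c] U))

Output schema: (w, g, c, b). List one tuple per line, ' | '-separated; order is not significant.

Stepwise |·|:
  T → 6
  γ[w; SUM(f)→g](T) → 3
  U → 4
  (γ[w; SUM(f)→g](T) ⋈[g=c] U) → 1
  σ[w='s']((γ[w; SUM(f)→g](T) ⋈[g=c] U)) → 1

== RESULT ==
w | g | c | b
s | 5 | 5 | 8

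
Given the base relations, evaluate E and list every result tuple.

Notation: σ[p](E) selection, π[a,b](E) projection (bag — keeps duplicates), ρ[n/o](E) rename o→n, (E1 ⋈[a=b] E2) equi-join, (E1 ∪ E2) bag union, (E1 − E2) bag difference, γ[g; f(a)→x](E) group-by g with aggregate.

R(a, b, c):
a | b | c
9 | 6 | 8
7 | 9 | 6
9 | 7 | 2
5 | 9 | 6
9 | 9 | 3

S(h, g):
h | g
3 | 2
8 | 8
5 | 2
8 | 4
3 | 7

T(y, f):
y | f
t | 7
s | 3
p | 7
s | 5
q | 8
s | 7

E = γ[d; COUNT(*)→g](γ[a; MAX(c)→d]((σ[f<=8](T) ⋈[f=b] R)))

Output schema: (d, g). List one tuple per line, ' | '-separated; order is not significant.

Per-node cardinality:
  T → 6
  σ[f<=8](T) → 6
  R → 5
  (σ[f<=8](T) ⋈[f=b] R) → 3
  γ[a; MAX(c)→d]((σ[f<=8](T) ⋈[f=b] R)) → 1
  γ[d; COUNT(*)→g](γ[a; MAX(c)→d]((σ[f<=8](T) ⋈[f=b] R))) → 1

== RESULT ==
d | g
2 | 1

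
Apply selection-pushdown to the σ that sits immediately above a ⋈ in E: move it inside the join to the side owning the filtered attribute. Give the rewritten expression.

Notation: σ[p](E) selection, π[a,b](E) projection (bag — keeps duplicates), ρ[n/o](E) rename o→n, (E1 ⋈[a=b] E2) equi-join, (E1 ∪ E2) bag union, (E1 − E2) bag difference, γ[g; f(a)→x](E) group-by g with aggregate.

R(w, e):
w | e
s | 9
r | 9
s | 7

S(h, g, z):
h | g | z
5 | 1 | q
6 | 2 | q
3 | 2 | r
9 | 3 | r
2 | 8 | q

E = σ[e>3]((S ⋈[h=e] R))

σ filters on e, owned by the right side.
E' = (S ⋈[h=e] σ[e>3](R))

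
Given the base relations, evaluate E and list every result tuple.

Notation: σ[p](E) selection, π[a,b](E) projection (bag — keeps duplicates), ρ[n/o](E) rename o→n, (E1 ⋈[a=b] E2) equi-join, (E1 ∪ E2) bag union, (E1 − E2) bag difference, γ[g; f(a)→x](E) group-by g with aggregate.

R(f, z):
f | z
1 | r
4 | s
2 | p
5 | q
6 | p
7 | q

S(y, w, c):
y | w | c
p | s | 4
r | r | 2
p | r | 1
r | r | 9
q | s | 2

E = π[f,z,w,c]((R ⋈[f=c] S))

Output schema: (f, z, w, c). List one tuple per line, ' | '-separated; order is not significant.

Stepwise |·|:
  R → 6
  S → 5
  (R ⋈[f=c] S) → 4
  π[f,z,w,c]((R ⋈[f=c] S)) → 4

== RESULT ==
f | z | w | c
1 | r | r | 1
2 | p | r | 2
2 | p | s | 2
4 | s | s | 4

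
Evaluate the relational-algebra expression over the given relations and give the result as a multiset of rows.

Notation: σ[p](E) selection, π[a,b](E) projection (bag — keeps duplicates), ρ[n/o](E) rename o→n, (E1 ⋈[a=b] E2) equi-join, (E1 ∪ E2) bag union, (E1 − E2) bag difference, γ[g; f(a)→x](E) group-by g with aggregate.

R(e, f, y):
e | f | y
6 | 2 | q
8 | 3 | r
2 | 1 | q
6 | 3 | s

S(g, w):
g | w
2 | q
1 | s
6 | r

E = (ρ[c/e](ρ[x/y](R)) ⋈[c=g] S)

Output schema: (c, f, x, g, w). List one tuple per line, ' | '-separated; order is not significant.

Stepwise |·|:
  R → 4
  ρ[x/y](R) → 4
  ρ[c/e](ρ[x/y](R)) → 4
  S → 3
  (ρ[c/e](ρ[x/y](R)) ⋈[c=g] S) → 3

== RESULT ==
c | f | x | g | w
2 | 1 | q | 2 | q
6 | 2 | q | 6 | r
6 | 3 | s | 6 | r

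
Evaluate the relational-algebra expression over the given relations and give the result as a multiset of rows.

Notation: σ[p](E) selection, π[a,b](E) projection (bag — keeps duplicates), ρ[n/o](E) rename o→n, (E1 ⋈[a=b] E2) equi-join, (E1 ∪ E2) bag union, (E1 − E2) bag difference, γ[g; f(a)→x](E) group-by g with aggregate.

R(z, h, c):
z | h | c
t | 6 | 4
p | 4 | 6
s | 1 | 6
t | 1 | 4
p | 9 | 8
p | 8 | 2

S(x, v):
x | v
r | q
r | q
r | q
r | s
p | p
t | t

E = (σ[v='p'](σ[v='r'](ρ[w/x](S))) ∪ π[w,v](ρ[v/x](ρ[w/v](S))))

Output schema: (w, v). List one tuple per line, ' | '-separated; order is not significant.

Subexpression sizes:
  S → 6
  ρ[w/x](S) → 6
  σ[v='r'](ρ[w/x](S)) → 0
  σ[v='p'](σ[v='r'](ρ[w/x](S))) → 0
  S → 6
  ρ[w/v](S) → 6
  ρ[v/x](ρ[w/v](S)) → 6
  π[w,v](ρ[v/x](ρ[w/v](S))) → 6
  (σ[v='p'](σ[v='r'](ρ[w/x](S))) ∪ π[w,v](ρ[v/x](ρ[w/v](S)))) → 6

== RESULT ==
w | v
p | p
q | r
q | r
q | r
s | r
t | t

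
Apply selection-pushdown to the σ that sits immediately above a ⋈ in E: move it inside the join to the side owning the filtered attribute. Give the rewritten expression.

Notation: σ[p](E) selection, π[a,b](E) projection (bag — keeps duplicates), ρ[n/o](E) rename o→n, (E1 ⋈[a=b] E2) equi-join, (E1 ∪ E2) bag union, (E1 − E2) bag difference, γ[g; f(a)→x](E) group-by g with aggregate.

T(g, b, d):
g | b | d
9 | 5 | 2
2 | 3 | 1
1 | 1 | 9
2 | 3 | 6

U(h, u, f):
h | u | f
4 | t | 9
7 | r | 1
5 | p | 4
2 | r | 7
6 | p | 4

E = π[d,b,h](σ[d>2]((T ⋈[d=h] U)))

σ filters on d, owned by the left side.
E' = π[d,b,h]((σ[d>2](T) ⋈[d=h] U))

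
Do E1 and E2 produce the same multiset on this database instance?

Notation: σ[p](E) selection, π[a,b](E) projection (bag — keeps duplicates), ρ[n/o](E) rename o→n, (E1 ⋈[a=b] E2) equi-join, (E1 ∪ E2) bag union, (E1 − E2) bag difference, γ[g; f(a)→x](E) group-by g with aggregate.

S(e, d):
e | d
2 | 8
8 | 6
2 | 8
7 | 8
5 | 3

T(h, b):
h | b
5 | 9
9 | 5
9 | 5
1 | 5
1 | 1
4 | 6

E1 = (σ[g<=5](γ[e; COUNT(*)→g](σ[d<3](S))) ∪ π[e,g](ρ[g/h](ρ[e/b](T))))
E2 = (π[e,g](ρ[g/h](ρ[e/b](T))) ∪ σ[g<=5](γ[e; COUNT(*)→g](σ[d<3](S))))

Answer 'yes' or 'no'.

E1 row counts bottom-up:
  S → 5
  σ[d<3](S) → 0
  γ[e; COUNT(*)→g](σ[d<3](S)) → 0
  σ[g<=5](γ[e; COUNT(*)→g](σ[d<3](S))) → 0
  T → 6
  ρ[e/b](T) → 6
  ρ[g/h](ρ[e/b](T)) → 6
  π[e,g](ρ[g/h](ρ[e/b](T))) → 6
  (σ[g<=5](γ[e; COUNT(*)→g](σ[d<3](S))) ∪ π[e,g](ρ[g/h](ρ[e/b](T)))) → 6
E2 row counts bottom-up:
  T → 6
  ρ[e/b](T) → 6
  ρ[g/h](ρ[e/b](T)) → 6
  π[e,g](ρ[g/h](ρ[e/b](T))) → 6
  S → 5
  σ[d<3](S) → 0
  γ[e; COUNT(*)→g](σ[d<3](S)) → 0
  σ[g<=5](γ[e; COUNT(*)→g](σ[d<3](S))) → 0
  (π[e,g](ρ[g/h](ρ[e/b](T))) ∪ σ[g<=5](γ[e; COUNT(*)→g](σ[d<3](S)))) → 6

E1 and E2 produce the same multiset:
e | g
1 | 1
5 | 1
5 | 9
5 | 9
6 | 4
9 | 5

yes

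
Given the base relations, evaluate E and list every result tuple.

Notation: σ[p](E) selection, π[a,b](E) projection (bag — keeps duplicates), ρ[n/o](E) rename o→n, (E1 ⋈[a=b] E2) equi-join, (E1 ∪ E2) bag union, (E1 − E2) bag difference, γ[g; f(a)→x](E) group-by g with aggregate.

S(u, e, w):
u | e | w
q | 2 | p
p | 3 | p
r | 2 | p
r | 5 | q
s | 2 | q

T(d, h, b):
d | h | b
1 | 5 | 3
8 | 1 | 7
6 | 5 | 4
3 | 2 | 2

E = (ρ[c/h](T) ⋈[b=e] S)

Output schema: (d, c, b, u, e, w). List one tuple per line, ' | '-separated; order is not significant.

Row counts bottom-up:
  T → 4
  ρ[c/h](T) → 4
  S → 5
  (ρ[c/h](T) ⋈[b=e] S) → 4

== RESULT ==
d | c | b | u | e | w
1 | 5 | 3 | p | 3 | p
3 | 2 | 2 | q | 2 | p
3 | 2 | 2 | r | 2 | p
3 | 2 | 2 | s | 2 | q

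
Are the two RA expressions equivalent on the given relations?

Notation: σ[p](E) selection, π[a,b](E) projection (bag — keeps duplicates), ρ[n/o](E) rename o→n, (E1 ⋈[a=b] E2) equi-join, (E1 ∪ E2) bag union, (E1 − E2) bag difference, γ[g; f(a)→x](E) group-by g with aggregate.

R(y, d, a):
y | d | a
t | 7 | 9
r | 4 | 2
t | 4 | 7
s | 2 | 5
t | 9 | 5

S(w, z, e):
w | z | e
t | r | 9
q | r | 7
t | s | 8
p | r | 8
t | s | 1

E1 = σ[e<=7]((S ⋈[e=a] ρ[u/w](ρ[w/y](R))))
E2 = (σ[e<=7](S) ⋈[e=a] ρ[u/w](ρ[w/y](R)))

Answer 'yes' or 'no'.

E1 row counts bottom-up:
  S → 5
  R → 5
  ρ[w/y](R) → 5
  ρ[u/w](ρ[w/y](R)) → 5
  (S ⋈[e=a] ρ[u/w](ρ[w/y](R))) → 2
  σ[e<=7]((S ⋈[e=a] ρ[u/w](ρ[w/y](R)))) → 1
E2 row counts bottom-up:
  S → 5
  σ[e<=7](S) → 2
  R → 5
  ρ[w/y](R) → 5
  ρ[u/w](ρ[w/y](R)) → 5
  (σ[e<=7](S) ⋈[e=a] ρ[u/w](ρ[w/y](R))) → 1

E1 and E2 produce the same multiset:
w | z | e | u | d | a
q | r | 7 | t | 4 | 7

yes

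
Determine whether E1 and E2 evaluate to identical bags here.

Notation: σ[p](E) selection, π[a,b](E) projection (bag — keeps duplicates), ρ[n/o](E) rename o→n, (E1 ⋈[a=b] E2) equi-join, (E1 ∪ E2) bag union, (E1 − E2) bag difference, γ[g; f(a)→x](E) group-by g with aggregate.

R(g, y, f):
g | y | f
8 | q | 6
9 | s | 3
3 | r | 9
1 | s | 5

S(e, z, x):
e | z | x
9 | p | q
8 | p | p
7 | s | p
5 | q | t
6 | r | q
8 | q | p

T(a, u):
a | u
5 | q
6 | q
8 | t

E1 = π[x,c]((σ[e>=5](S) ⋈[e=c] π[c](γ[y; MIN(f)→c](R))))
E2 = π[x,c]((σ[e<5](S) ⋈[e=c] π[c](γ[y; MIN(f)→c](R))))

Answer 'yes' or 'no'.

E1 subexpression sizes:
  S → 6
  σ[e>=5](S) → 6
  R → 4
  γ[y; MIN(f)→c](R) → 3
  π[c](γ[y; MIN(f)→c](R)) → 3
  (σ[e>=5](S) ⋈[e=c] π[c](γ[y; MIN(f)→c](R))) → 2
  π[x,c]((σ[e>=5](S) ⋈[e=c] π[c](γ[y; MIN(f)→c](R)))) → 2
E2 subexpression sizes:
  S → 6
  σ[e<5](S) → 0
  R → 4
  γ[y; MIN(f)→c](R) → 3
  π[c](γ[y; MIN(f)→c](R)) → 3
  (σ[e<5](S) ⋈[e=c] π[c](γ[y; MIN(f)→c](R))) → 0
  π[x,c]((σ[e<5](S) ⋈[e=c] π[c](γ[y; MIN(f)→c](R)))) → 0

E1 result:
x | c
q | 6
q | 9
E2 result:
x | c
(0 rows)
Witness: ('q', 9) appears 1× in E1 but 0× in E2.

no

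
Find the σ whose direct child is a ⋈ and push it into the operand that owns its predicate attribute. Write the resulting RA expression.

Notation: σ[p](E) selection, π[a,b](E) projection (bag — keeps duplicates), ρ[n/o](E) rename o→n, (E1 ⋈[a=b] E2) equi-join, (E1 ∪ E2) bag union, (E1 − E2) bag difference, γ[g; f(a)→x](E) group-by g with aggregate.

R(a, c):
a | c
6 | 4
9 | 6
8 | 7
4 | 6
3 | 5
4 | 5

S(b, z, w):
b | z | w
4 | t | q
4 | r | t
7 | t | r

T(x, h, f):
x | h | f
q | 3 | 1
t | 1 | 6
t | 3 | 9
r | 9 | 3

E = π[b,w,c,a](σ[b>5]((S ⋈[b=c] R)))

σ filters on b, owned by the left side.
E' = π[b,w,c,a]((σ[b>5](S) ⋈[b=c] R))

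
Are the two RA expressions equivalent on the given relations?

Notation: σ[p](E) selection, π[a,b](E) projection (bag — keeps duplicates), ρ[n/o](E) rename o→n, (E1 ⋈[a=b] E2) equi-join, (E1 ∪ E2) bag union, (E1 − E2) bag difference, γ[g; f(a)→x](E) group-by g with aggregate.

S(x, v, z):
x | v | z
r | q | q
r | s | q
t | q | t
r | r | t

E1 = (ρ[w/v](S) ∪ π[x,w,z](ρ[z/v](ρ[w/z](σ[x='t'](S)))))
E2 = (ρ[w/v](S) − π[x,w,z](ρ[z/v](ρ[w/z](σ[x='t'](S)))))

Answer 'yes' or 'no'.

E1 subexpression sizes:
  S → 4
  ρ[w/v](S) → 4
  S → 4
  σ[x='t'](S) → 1
  ρ[w/z](σ[x='t'](S)) → 1
  ρ[z/v](ρ[w/z](σ[x='t'](S))) → 1
  π[x,w,z](ρ[z/v](ρ[w/z](σ[x='t'](S)))) → 1
  (ρ[w/v](S) ∪ π[x,w,z](ρ[z/v](ρ[w/z](σ[x='t'](S))))) → 5
E2 subexpression sizes:
  S → 4
  ρ[w/v](S) → 4
  S → 4
  σ[x='t'](S) → 1
  ρ[w/z](σ[x='t'](S)) → 1
  ρ[z/v](ρ[w/z](σ[x='t'](S))) → 1
  π[x,w,z](ρ[z/v](ρ[w/z](σ[x='t'](S)))) → 1
  (ρ[w/v](S) − π[x,w,z](ρ[z/v](ρ[w/z](σ[x='t'](S))))) → 4

E1 result:
x | w | z
r | q | q
r | r | t
r | s | q
t | q | t
t | t | q
E2 result:
x | w | z
r | q | q
r | r | t
r | s | q
t | q | t
Witness: ('t', 't', 'q') appears 1× in E1 but 0× in E2.

no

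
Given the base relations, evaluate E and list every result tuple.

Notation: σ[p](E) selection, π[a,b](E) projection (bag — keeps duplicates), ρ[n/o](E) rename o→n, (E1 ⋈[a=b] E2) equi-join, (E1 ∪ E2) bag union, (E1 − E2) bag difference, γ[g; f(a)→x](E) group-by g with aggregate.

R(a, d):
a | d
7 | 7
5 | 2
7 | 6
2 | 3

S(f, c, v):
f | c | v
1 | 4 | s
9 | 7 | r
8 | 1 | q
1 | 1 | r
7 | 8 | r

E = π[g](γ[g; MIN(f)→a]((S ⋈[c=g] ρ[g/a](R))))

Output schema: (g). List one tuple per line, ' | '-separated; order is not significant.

Per-node cardinality:
  S → 5
  R → 4
  ρ[g/a](R) → 4
  (S ⋈[c=g] ρ[g/a](R)) → 2
  γ[g; MIN(f)→a]((S ⋈[c=g] ρ[g/a](R))) → 1
  π[g](γ[g; MIN(f)→a]((S ⋈[c=g] ρ[g/a](R)))) → 1

== RESULT ==
g
7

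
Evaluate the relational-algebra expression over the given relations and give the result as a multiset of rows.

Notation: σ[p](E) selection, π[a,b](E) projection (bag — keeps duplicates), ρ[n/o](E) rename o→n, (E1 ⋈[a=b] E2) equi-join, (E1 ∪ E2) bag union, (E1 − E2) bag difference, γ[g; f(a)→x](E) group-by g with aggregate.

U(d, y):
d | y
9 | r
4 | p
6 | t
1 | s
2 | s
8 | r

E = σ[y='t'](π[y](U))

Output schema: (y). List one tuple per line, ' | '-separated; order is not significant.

Stepwise |·|:
  U → 6
  π[y](U) → 6
  σ[y='t'](π[y](U)) → 1

== RESULT ==
y
t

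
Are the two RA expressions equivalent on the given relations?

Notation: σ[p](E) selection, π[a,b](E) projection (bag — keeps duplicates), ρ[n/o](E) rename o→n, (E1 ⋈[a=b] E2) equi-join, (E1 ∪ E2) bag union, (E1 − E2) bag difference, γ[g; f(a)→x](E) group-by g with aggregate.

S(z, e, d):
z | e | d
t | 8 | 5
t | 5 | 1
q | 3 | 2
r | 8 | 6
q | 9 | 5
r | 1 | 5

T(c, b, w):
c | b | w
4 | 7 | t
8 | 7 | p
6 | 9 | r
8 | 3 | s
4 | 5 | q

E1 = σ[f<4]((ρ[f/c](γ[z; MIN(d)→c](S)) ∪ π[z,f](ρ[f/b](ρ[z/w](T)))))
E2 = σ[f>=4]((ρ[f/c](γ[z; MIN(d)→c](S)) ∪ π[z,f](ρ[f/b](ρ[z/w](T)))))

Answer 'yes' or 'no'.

E1 subexpression sizes:
  S → 6
  γ[z; MIN(d)→c](S) → 3
  ρ[f/c](γ[z; MIN(d)→c](S)) → 3
  T → 5
  ρ[z/w](T) → 5
  ρ[f/b](ρ[z/w](T)) → 5
  π[z,f](ρ[f/b](ρ[z/w](T))) → 5
  (ρ[f/c](γ[z; MIN(d)→c](S)) ∪ π[z,f](ρ[f/b](ρ[z/w](T)))) → 8
  σ[f<4]((ρ[f/c](γ[z; MIN(d)→c](S)) ∪ π[z,f](ρ[f/b](ρ[z/w](T))))) → 3
E2 subexpression sizes:
  S → 6
  γ[z; MIN(d)→c](S) → 3
  ρ[f/c](γ[z; MIN(d)→c](S)) → 3
  T → 5
  ρ[z/w](T) → 5
  ρ[f/b](ρ[z/w](T)) → 5
  π[z,f](ρ[f/b](ρ[z/w](T))) → 5
  (ρ[f/c](γ[z; MIN(d)→c](S)) ∪ π[z,f](ρ[f/b](ρ[z/w](T)))) → 8
  σ[f>=4]((ρ[f/c](γ[z; MIN(d)→c](S)) ∪ π[z,f](ρ[f/b](ρ[z/w](T))))) → 5

E1 result:
z | f
q | 2
s | 3
t | 1
E2 result:
z | f
p | 7
q | 5
r | 5
r | 9
t | 7
Witness: ('q', 5) appears 0× in E1 but 1× in E2.

no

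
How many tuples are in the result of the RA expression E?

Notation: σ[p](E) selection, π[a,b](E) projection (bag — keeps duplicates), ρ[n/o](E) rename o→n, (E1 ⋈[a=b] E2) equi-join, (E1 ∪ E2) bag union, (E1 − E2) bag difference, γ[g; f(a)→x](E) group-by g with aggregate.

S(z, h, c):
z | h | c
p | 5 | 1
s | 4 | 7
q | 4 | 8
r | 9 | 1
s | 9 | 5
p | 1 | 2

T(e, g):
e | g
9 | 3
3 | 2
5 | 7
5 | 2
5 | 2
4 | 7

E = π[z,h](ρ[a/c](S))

Stepwise |·|:
  S → 6
  ρ[a/c](S) → 6
  π[z,h](ρ[a/c](S)) → 6

|E| = 6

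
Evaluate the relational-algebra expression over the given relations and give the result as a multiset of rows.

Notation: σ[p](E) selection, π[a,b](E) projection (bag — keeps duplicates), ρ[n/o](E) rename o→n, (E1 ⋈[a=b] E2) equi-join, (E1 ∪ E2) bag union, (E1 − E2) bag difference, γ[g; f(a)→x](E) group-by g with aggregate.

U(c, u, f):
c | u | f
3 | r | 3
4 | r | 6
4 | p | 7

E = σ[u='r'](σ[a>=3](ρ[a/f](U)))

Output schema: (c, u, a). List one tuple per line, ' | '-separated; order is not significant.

Per-node cardinality:
  U → 3
  ρ[a/f](U) → 3
  σ[a>=3](ρ[a/f](U)) → 3
  σ[u='r'](σ[a>=3](ρ[a/f](U))) → 2

== RESULT ==
c | u | a
3 | r | 3
4 | r | 6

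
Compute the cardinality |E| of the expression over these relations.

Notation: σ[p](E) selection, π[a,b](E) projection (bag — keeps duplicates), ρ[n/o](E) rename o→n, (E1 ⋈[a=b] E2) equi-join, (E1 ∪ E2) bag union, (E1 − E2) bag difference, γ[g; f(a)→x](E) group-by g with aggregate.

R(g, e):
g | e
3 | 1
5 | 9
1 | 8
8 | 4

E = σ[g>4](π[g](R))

Stepwise |·|:
  R → 4
  π[g](R) → 4
  σ[g>4](π[g](R)) → 2

|E| = 2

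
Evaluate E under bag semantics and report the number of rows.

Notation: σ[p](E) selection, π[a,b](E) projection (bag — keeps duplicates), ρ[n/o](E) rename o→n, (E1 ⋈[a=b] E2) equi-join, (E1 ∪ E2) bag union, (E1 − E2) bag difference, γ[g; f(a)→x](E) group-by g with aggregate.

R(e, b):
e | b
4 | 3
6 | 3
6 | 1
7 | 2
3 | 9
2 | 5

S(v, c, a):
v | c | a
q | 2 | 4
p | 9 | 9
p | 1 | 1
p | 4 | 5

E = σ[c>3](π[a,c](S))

Stepwise |·|:
  S → 4
  π[a,c](S) → 4
  σ[c>3](π[a,c](S)) → 2

|E| = 2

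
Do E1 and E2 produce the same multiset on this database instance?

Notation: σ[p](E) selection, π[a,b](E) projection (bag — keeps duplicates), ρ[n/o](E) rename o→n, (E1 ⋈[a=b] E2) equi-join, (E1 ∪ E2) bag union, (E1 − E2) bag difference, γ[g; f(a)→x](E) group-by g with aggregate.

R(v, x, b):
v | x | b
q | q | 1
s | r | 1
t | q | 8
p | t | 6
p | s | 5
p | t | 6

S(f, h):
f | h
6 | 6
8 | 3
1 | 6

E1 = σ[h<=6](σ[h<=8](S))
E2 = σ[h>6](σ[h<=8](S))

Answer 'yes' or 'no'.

E1 row counts bottom-up:
  S → 3
  σ[h<=8](S) → 3
  σ[h<=6](σ[h<=8](S)) → 3
E2 row counts bottom-up:
  S → 3
  σ[h<=8](S) → 3
  σ[h>6](σ[h<=8](S)) → 0

E1 result:
f | h
1 | 6
6 | 6
8 | 3
E2 result:
f | h
(0 rows)
Witness: (6, 6) appears 1× in E1 but 0× in E2.

no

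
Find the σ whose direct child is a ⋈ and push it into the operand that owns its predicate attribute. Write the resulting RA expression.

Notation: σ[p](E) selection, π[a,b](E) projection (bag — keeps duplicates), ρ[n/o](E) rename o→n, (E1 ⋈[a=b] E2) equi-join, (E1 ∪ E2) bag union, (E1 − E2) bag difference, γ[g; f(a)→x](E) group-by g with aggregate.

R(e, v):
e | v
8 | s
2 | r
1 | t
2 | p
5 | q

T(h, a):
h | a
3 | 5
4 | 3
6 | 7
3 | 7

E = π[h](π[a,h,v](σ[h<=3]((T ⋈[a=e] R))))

σ filters on h, owned by the left side.
E' = π[h](π[a,h,v]((σ[h<=3](T) ⋈[a=e] R)))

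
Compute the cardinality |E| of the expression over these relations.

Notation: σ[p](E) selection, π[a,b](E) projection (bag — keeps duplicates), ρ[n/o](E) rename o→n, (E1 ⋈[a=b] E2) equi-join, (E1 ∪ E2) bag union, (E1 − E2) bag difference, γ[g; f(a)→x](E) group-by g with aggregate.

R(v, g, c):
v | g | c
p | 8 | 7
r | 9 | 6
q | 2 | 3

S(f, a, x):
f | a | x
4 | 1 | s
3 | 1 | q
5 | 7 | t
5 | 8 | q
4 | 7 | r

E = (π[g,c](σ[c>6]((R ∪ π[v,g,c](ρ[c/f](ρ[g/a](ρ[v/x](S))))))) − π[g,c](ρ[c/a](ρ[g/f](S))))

Per-node cardinality:
  R → 3
  S → 5
  ρ[v/x](S) → 5
  ρ[g/a](ρ[v/x](S)) → 5
  ρ[c/f](ρ[g/a](ρ[v/x](S))) → 5
  π[v,g,c](ρ[c/f](ρ[g/a](ρ[v/x](S)))) → 5
  (R ∪ π[v,g,c](ρ[c/f](ρ[g/a](ρ[v/x](S))))) → 8
  σ[c>6]((R ∪ π[v,g,c](ρ[c/f](ρ[g/a](ρ[v/x](S)))))) → 1
  π[g,c](σ[c>6]((R ∪ π[v,g,c](ρ[c/f](ρ[g/a](ρ[v/x](S))))))) → 1
  S → 5
  ρ[g/f](S) → 5
  ρ[c/a](ρ[g/f](S)) → 5
  π[g,c](ρ[c/a](ρ[g/f](S))) → 5
  (π[g,c](σ[c>6]((R ∪ π[v,g,c](ρ[c/f](ρ[g/a](ρ[v/x](S))))))) − π[g,c](ρ[c/a](ρ[g/f](S)))) → 1

|E| = 1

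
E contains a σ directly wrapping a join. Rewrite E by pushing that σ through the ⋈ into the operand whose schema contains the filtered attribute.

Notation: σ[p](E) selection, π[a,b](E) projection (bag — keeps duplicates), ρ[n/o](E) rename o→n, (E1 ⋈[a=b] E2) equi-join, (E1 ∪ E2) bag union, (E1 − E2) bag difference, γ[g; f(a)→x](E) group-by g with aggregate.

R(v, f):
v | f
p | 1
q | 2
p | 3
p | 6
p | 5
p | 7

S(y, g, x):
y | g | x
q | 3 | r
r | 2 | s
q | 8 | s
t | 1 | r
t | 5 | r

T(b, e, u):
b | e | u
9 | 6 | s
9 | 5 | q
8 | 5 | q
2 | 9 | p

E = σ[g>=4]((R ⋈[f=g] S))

σ filters on g, owned by the right side.
E' = (R ⋈[f=g] σ[g>=4](S))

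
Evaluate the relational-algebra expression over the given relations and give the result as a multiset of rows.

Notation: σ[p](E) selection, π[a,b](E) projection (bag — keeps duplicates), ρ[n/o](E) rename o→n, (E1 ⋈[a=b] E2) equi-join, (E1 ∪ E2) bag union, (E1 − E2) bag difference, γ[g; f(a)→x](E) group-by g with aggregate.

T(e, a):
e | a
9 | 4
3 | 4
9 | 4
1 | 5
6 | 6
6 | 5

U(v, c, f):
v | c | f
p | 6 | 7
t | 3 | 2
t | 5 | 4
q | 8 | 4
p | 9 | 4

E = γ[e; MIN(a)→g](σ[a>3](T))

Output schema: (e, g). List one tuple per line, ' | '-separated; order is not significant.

Stepwise |·|:
  T → 6
  σ[a>3](T) → 6
  γ[e; MIN(a)→g](σ[a>3](T)) → 4

== RESULT ==
e | g
1 | 5
3 | 4
6 | 5
9 | 4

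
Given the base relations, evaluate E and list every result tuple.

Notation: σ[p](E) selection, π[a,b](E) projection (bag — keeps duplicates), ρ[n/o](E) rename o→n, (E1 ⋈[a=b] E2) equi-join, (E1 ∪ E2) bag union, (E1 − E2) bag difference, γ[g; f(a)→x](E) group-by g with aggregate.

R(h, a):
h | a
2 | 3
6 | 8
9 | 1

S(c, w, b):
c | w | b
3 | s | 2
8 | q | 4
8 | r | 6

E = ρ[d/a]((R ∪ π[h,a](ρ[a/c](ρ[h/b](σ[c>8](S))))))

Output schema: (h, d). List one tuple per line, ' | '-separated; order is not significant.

Per-node cardinality:
  R → 3
  S → 3
  σ[c>8](S) → 0
  ρ[h/b](σ[c>8](S)) → 0
  ρ[a/c](ρ[h/b](σ[c>8](S))) → 0
  π[h,a](ρ[a/c](ρ[h/b](σ[c>8](S)))) → 0
  (R ∪ π[h,a](ρ[a/c](ρ[h/b](σ[c>8](S))))) → 3
  ρ[d/a]((R ∪ π[h,a](ρ[a/c](ρ[h/b](σ[c>8](S)))))) → 3

== RESULT ==
h | d
2 | 3
6 | 8
9 | 1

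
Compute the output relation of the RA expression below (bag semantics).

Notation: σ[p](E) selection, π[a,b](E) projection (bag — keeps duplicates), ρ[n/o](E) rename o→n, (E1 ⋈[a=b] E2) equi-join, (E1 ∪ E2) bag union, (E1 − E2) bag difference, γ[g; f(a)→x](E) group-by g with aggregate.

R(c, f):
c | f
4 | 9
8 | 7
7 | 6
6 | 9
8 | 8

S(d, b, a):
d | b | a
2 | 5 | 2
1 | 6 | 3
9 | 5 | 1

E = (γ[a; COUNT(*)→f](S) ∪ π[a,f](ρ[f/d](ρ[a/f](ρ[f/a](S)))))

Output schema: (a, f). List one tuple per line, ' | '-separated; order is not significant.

Per-node cardinality:
  S → 3
  γ[a; COUNT(*)→f](S) → 3
  S → 3
  ρ[f/a](S) → 3
  ρ[a/f](ρ[f/a](S)) → 3
  ρ[f/d](ρ[a/f](ρ[f/a](S))) → 3
  π[a,f](ρ[f/d](ρ[a/f](ρ[f/a](S)))) → 3
  (γ[a; COUNT(*)→f](S) ∪ π[a,f](ρ[f/d](ρ[a/f](ρ[f/a](S))))) → 6

== RESULT ==
a | f
1 | 1
1 | 9
2 | 1
2 | 2
3 | 1
3 | 1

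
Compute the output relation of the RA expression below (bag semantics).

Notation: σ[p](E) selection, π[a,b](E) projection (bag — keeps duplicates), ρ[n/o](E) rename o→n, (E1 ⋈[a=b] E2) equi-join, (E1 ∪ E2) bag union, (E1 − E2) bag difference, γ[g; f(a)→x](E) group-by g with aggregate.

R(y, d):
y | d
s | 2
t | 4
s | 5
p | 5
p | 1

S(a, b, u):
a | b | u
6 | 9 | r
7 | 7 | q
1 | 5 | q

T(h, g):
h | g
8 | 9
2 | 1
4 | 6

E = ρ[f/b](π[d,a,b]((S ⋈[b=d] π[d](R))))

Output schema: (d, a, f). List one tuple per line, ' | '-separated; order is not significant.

Subexpression sizes:
  S → 3
  R → 5
  π[d](R) → 5
  (S ⋈[b=d] π[d](R)) → 2
  π[d,a,b]((S ⋈[b=d] π[d](R))) → 2
  ρ[f/b](π[d,a,b]((S ⋈[b=d] π[d](R)))) → 2

== RESULT ==
d | a | f
5 | 1 | 5
5 | 1 | 5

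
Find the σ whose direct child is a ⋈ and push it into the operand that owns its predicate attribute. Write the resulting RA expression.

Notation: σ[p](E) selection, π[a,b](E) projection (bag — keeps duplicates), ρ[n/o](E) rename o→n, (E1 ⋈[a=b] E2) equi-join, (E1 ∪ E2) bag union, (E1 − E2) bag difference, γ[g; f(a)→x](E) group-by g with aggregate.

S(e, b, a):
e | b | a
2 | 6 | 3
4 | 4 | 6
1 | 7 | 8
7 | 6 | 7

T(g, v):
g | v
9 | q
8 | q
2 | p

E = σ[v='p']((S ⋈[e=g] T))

σ filters on v, owned by the right side.
E' = (S ⋈[e=g] σ[v='p'](T))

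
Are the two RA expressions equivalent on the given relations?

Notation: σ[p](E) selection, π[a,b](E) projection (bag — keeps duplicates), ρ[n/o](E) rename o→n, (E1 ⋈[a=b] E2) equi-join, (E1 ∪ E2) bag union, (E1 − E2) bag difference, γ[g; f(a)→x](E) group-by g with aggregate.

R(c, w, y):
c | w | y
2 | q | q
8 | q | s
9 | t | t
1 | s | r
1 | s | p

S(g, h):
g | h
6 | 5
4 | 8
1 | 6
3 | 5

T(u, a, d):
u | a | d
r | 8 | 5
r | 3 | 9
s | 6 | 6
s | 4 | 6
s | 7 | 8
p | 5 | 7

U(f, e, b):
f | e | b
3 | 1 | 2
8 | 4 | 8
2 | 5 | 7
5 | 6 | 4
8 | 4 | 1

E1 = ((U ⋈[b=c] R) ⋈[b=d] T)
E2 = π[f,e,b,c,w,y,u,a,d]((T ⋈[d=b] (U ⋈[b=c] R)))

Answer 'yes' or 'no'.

E1 row counts bottom-up:
  U → 5
  R → 5
  (U ⋈[b=c] R) → 4
  T → 6
  ((U ⋈[b=c] R) ⋈[b=d] T) → 1
E2 row counts bottom-up:
  T → 6
  U → 5
  R → 5
  (U ⋈[b=c] R) → 4
  (T ⋈[d=b] (U ⋈[b=c] R)) → 1
  π[f,e,b,c,w,y,u,a,d]((T ⋈[d=b] (U ⋈[b=c] R))) → 1

E1 and E2 produce the same multiset:
f | e | b | c | w | y | u | a | d
8 | 4 | 8 | 8 | q | s | s | 7 | 8

yes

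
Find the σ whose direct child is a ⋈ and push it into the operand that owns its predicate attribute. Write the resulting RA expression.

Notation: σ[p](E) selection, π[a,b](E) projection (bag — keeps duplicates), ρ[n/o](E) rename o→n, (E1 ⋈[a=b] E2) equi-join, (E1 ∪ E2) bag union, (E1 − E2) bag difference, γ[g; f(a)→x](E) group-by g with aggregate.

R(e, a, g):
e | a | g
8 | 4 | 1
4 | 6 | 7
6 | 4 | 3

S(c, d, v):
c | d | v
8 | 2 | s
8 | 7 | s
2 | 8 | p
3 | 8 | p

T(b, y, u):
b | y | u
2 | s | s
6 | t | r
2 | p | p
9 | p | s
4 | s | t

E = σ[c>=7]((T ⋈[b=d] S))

σ filters on c, owned by the right side.
E' = (T ⋈[b=d] σ[c>=7](S))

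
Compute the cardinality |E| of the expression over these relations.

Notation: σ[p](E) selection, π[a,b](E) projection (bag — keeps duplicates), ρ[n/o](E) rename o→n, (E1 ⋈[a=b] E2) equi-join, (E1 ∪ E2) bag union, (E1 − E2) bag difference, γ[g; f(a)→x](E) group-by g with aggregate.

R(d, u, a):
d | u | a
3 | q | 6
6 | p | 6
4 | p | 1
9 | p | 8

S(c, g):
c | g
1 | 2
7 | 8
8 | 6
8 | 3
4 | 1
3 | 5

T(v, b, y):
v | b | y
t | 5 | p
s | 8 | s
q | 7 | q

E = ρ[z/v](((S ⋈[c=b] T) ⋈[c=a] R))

Per-node cardinality:
  S → 6
  T → 3
  (S ⋈[c=b] T) → 3
  R → 4
  ((S ⋈[c=b] T) ⋈[c=a] R) → 2
  ρ[z/v](((S ⋈[c=b] T) ⋈[c=a] R)) → 2

|E| = 2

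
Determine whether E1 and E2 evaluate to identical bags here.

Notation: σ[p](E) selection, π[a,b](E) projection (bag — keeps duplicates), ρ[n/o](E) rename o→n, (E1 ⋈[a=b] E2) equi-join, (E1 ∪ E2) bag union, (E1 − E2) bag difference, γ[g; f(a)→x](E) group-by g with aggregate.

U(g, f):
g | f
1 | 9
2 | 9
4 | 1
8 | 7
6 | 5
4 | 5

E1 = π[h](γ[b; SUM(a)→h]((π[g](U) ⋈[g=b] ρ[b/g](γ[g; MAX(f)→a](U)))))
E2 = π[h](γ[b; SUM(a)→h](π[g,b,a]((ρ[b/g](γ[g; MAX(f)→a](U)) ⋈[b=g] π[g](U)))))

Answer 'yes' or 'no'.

E1 subexpression sizes:
  U → 6
  π[g](U) → 6
  U → 6
  γ[g; MAX(f)→a](U) → 5
  ρ[b/g](γ[g; MAX(f)→a](U)) → 5
  (π[g](U) ⋈[g=b] ρ[b/g](γ[g; MAX(f)→a](U))) → 6
  γ[b; SUM(a)→h]((π[g](U) ⋈[g=b] ρ[b/g](γ[g; MAX(f)→a](U)))) → 5
  π[h](γ[b; SUM(a)→h]((π[g](U) ⋈[g=b] ρ[b/g](γ[g; MAX(f)→a](U))))) → 5
E2 subexpression sizes:
  U → 6
  γ[g; MAX(f)→a](U) → 5
  ρ[b/g](γ[g; MAX(f)→a](U)) → 5
  U → 6
  π[g](U) → 6
  (ρ[b/g](γ[g; MAX(f)→a](U)) ⋈[b=g] π[g](U)) → 6
  π[g,b,a]((ρ[b/g](γ[g; MAX(f)→a](U)) ⋈[b=g] π[g](U))) → 6
  γ[b; SUM(a)→h](π[g,b,a]((ρ[b/g](γ[g; MAX(f)→a](U)) ⋈[b=g] π[g](U)))) → 5
  π[h](γ[b; SUM(a)→h](π[g,b,a]((ρ[b/g](γ[g; MAX(f)→a](U)) ⋈[b=g] π[g](U))))) → 5

E1 and E2 produce the same multiset:
h
5
7
9
9
10

yes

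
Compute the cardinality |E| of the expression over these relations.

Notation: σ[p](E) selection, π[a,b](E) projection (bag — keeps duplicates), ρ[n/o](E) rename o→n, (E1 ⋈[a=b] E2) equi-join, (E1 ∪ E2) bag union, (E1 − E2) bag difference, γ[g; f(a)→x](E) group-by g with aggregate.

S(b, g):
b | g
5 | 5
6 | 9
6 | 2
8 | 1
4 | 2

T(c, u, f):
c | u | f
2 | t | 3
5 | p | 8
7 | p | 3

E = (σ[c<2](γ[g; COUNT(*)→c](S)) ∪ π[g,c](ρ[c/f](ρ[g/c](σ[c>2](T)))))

Stepwise |·|:
  S → 5
  γ[g; COUNT(*)→c](S) → 4
  σ[c<2](γ[g; COUNT(*)→c](S)) → 3
  T → 3
  σ[c>2](T) → 2
  ρ[g/c](σ[c>2](T)) → 2
  ρ[c/f](ρ[g/c](σ[c>2](T))) → 2
  π[g,c](ρ[c/f](ρ[g/c](σ[c>2](T)))) → 2
  (σ[c<2](γ[g; COUNT(*)→c](S)) ∪ π[g,c](ρ[c/f](ρ[g/c](σ[c>2](T))))) → 5

|E| = 5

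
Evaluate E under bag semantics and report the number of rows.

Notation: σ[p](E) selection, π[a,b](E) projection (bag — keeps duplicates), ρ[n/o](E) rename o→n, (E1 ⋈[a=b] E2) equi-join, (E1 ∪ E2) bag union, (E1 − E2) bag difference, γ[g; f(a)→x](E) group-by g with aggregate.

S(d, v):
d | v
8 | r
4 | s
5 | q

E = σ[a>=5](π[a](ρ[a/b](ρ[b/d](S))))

Row counts bottom-up:
  S → 3
  ρ[b/d](S) → 3
  ρ[a/b](ρ[b/d](S)) → 3
  π[a](ρ[a/b](ρ[b/d](S))) → 3
  σ[a>=5](π[a](ρ[a/b](ρ[b/d](S)))) → 2

|E| = 2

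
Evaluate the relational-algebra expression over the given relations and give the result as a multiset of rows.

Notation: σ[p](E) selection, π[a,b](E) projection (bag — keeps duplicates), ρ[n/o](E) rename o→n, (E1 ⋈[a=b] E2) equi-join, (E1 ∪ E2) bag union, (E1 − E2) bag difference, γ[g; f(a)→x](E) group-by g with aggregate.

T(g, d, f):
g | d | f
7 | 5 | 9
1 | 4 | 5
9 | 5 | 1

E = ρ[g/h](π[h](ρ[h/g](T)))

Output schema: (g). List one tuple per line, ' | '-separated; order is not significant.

Subexpression sizes:
  T → 3
  ρ[h/g](T) → 3
  π[h](ρ[h/g](T)) → 3
  ρ[g/h](π[h](ρ[h/g](T))) → 3

== RESULT ==
g
1
7
9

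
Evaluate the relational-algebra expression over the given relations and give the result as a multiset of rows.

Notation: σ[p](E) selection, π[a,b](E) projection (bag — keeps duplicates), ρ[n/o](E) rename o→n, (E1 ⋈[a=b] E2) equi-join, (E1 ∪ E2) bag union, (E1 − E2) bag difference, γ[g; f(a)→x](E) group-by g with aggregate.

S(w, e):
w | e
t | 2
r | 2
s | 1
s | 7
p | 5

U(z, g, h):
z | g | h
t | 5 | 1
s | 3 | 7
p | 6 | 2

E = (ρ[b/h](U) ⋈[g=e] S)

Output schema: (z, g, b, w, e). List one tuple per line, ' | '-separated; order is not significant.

Per-node cardinality:
  U → 3
  ρ[b/h](U) → 3
  S → 5
  (ρ[b/h](U) ⋈[g=e] S) → 1

== RESULT ==
z | g | b | w | e
t | 5 | 1 | p | 5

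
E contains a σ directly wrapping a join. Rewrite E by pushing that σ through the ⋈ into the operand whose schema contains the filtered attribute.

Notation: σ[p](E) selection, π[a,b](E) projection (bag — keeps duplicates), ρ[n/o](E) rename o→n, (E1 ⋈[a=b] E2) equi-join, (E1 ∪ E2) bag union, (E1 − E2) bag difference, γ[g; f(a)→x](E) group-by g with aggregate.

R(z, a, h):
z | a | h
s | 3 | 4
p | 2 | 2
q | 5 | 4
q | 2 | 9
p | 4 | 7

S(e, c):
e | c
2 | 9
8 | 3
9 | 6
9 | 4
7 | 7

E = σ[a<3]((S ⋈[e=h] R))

σ filters on a, owned by the right side.
E' = (S ⋈[e=h] σ[a<3](R))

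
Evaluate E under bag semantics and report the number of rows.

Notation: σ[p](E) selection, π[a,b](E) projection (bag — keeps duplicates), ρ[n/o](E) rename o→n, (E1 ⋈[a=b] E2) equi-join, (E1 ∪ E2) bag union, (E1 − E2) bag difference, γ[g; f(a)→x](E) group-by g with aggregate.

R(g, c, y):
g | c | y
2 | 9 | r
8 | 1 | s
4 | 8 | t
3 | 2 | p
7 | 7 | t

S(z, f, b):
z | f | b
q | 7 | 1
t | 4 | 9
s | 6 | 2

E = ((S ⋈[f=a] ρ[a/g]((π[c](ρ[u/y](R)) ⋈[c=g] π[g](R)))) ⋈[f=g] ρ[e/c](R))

Row counts bottom-up:
  S → 3
  R → 5
  ρ[u/y](R) → 5
  π[c](ρ[u/y](R)) → 5
  R → 5
  π[g](R) → 5
  (π[c](ρ[u/y](R)) ⋈[c=g] π[g](R)) → 3
  ρ[a/g]((π[c](ρ[u/y](R)) ⋈[c=g] π[g](R))) → 3
  (S ⋈[f=a] ρ[a/g]((π[c](ρ[u/y](R)) ⋈[c=g] π[g](R)))) → 1
  R → 5
  ρ[e/c](R) → 5
  ((S ⋈[f=a] ρ[a/g]((π[c](ρ[u/y](R)) ⋈[c=g] π[g](R)))) ⋈[f=g] ρ[e/c](R)) → 1

|E| = 1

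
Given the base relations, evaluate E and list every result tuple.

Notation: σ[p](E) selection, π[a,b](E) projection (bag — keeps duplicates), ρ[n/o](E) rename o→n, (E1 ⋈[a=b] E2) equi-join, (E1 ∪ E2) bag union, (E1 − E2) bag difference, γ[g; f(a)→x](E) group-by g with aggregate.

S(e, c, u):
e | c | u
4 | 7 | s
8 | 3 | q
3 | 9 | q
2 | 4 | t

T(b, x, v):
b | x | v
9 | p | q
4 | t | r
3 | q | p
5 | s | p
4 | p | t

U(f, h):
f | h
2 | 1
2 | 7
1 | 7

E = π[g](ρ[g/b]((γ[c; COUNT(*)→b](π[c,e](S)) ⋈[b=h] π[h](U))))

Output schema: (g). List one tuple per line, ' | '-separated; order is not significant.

Stepwise |·|:
  S → 4
  π[c,e](S) → 4
  γ[c; COUNT(*)→b](π[c,e](S)) → 4
  U → 3
  π[h](U) → 3
  (γ[c; COUNT(*)→b](π[c,e](S)) ⋈[b=h] π[h](U)) → 4
  ρ[g/b]((γ[c; COUNT(*)→b](π[c,e](S)) ⋈[b=h] π[h](U))) → 4
  π[g](ρ[g/b]((γ[c; COUNT(*)→b](π[c,e](S)) ⋈[b=h] π[h](U)))) → 4

== RESULT ==
g
1
1
1
1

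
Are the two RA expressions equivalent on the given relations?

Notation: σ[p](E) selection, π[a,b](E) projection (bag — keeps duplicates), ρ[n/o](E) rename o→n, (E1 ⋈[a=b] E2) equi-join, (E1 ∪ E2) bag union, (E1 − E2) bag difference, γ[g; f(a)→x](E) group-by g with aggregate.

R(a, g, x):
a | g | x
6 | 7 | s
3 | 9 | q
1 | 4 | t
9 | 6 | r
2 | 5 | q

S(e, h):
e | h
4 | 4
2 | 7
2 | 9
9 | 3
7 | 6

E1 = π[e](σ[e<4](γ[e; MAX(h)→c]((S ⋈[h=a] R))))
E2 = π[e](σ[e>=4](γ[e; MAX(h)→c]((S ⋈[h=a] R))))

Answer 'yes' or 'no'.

E1 stepwise |·|:
  S → 5
  R → 5
  (S ⋈[h=a] R) → 3
  γ[e; MAX(h)→c]((S ⋈[h=a] R)) → 3
  σ[e<4](γ[e; MAX(h)→c]((S ⋈[h=a] R))) → 1
  π[e](σ[e<4](γ[e; MAX(h)→c]((S ⋈[h=a] R)))) → 1
E2 stepwise |·|:
  S → 5
  R → 5
  (S ⋈[h=a] R) → 3
  γ[e; MAX(h)→c]((S ⋈[h=a] R)) → 3
  σ[e>=4](γ[e; MAX(h)→c]((S ⋈[h=a] R))) → 2
  π[e](σ[e>=4](γ[e; MAX(h)→c]((S ⋈[h=a] R)))) → 2

E1 result:
e
2
E2 result:
e
7
9
Witness: (7,) appears 0× in E1 but 1× in E2.

no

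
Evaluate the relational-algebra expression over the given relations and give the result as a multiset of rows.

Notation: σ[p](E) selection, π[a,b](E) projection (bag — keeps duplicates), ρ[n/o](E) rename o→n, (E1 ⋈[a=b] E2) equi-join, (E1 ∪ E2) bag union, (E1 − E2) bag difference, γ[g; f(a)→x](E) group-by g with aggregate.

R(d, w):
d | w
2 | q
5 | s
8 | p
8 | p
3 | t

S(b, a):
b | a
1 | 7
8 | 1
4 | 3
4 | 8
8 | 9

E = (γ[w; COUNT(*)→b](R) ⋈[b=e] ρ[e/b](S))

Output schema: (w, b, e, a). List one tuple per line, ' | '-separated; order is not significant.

Row counts bottom-up:
  R → 5
  γ[w; COUNT(*)→b](R) → 4
  S → 5
  ρ[e/b](S) → 5
  (γ[w; COUNT(*)→b](R) ⋈[b=e] ρ[e/b](S)) → 3

== RESULT ==
w | b | e | a
q | 1 | 1 | 7
s | 1 | 1 | 7
t | 1 | 1 | 7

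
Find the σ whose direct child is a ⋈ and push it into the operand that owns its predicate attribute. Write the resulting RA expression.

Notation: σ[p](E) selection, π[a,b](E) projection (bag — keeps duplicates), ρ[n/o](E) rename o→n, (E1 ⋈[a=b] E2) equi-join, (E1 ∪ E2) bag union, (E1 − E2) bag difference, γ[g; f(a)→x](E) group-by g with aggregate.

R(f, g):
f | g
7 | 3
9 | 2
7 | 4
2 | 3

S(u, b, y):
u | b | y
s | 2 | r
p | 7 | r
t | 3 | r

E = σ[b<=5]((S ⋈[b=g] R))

σ filters on b, owned by the left side.
E' = (σ[b<=5](S) ⋈[b=g] R)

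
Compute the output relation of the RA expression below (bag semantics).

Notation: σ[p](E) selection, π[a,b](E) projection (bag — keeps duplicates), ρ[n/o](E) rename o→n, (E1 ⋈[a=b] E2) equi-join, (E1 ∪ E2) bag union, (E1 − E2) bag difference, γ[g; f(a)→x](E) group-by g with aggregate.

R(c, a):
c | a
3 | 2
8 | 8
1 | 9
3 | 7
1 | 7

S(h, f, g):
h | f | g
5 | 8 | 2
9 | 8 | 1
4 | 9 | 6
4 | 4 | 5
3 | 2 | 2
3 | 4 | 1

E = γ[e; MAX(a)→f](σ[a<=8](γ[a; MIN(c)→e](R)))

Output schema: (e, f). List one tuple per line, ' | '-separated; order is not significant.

Per-node cardinality:
  R → 5
  γ[a; MIN(c)→e](R) → 4
  σ[a<=8](γ[a; MIN(c)→e](R)) → 3
  γ[e; MAX(a)→f](σ[a<=8](γ[a; MIN(c)→e](R))) → 3

== RESULT ==
e | f
1 | 7
3 | 2
8 | 8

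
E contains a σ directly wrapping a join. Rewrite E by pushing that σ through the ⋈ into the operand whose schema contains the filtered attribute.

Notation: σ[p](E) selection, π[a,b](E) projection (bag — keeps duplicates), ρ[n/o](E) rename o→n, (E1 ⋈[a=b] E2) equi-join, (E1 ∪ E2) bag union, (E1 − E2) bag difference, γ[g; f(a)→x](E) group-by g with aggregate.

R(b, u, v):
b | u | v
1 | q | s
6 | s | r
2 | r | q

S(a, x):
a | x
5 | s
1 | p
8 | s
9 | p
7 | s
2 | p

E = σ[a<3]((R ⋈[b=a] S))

σ filters on a, owned by the right side.
E' = (R ⋈[b=a] σ[a<3](S))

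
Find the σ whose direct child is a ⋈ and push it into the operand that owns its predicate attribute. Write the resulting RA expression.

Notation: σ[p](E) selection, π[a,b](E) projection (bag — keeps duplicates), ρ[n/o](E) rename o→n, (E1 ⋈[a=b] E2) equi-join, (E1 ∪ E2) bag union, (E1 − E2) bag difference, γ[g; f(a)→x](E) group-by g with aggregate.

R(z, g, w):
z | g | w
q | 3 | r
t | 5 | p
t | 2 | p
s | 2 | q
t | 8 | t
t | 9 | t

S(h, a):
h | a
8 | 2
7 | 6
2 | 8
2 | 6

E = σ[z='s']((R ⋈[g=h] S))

σ filters on z, owned by the left side.
E' = (σ[z='s'](R) ⋈[g=h] S)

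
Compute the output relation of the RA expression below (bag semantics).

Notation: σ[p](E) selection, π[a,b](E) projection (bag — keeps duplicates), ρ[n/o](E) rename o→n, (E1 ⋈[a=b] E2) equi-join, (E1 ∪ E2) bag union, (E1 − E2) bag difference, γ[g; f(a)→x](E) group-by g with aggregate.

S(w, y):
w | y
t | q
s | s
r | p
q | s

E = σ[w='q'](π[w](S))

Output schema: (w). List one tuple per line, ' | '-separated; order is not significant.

Row counts bottom-up:
  S → 4
  π[w](S) → 4
  σ[w='q'](π[w](S)) → 1

== RESULT ==
w
q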